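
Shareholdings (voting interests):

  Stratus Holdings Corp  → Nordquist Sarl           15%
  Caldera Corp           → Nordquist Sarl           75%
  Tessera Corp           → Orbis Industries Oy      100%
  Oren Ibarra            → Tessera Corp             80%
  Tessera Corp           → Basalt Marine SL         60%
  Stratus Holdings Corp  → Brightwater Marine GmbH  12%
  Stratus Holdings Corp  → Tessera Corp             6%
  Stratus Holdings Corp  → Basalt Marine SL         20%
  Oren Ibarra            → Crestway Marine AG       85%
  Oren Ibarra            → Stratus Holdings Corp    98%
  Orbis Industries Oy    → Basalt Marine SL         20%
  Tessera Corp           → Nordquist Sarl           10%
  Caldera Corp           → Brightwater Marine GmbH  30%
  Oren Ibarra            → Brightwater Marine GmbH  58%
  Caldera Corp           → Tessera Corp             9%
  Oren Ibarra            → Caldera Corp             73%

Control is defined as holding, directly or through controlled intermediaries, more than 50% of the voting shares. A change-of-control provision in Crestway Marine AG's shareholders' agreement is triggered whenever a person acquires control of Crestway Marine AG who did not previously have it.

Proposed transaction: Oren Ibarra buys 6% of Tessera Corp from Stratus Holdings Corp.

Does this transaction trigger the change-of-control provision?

The purchase adds only to Oren's holdings (Stratus's stake shrinks), so Oren is the only person who could newly come to control Crestway.
Oren holds 85% of Crestway, so Oren controls Crestway.
So Oren already controls Crestway before the transaction.
After the purchase, Oren's direct stake in Tessera rises to 80% + 6% = 86%, and Stratus's stake falls to 0%.
Oren controlled Crestway already, so this is not a new person acquiring control; every other person's position is unchanged or reduced.
No new person acquires control, so the clause is not triggered.

No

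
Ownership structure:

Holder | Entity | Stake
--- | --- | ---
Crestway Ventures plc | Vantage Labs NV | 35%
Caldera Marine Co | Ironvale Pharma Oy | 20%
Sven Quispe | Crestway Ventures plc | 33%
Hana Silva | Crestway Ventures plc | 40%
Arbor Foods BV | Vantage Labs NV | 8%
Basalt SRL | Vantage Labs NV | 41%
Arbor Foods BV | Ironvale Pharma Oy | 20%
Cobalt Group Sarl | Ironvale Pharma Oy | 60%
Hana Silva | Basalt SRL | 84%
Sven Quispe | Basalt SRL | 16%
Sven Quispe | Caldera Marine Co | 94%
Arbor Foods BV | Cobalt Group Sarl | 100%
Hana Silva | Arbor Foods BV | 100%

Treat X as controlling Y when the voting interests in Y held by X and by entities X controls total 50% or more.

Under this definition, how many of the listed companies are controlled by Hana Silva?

4

Hana holds 84% of Basalt, so Hana controls Basalt.
Hana holds 100% of Arbor, so Hana controls Arbor.
Arbor holds 100% of Cobalt, so Hana controls Cobalt.
Arbor and Cobalt together hold 20% + 60% = 80% of Ironvale, so Hana controls Ironvale.
No other company's threshold is met.
Hana controls 4 companies.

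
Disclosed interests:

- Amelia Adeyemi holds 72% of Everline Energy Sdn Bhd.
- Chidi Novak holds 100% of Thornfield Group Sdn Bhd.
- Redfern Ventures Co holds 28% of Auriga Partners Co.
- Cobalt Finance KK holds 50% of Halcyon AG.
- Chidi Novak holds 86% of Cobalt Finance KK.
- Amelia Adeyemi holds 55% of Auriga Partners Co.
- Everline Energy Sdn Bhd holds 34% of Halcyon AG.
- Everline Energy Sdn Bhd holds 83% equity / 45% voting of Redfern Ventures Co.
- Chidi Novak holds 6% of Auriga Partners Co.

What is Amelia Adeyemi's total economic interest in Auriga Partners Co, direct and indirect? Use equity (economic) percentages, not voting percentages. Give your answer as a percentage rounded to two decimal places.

Amelia reaches Auriga along 2 paths.
Via Everline → Redfern: 72% × 83% × 28% = 16.7328%.
Direct stake: 55% = 55%.
Total: 16.7328% + 55% = 71.7328%.
Rounded: 71.73%.

71.73%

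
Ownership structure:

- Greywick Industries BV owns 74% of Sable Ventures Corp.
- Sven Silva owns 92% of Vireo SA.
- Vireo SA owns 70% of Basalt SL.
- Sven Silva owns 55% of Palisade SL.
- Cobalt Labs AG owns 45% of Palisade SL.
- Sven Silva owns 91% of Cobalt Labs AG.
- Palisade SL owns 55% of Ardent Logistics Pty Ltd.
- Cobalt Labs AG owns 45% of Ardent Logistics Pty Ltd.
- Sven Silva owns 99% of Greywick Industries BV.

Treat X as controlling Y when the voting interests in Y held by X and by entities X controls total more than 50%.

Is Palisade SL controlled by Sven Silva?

Sven holds 91% of Cobalt, so Sven controls Cobalt.
Cobalt and Sven together hold 45% + 55% = 100% of Palisade, so Sven controls Palisade.

Yes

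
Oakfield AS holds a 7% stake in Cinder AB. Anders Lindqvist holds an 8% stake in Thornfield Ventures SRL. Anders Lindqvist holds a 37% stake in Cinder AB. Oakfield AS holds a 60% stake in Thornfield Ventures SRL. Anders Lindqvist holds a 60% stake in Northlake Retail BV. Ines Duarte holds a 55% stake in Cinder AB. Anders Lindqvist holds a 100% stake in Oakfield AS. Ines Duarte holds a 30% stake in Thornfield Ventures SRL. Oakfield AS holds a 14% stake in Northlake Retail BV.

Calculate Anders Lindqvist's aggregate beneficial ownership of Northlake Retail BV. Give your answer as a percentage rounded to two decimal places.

74.00%

Anders reaches Northlake along 2 paths.
Direct stake: 60% = 60%.
Via Oakfield: 100% × 14% = 14%.
Total: 60% + 14% = 74%.
Rounded: 74.00%.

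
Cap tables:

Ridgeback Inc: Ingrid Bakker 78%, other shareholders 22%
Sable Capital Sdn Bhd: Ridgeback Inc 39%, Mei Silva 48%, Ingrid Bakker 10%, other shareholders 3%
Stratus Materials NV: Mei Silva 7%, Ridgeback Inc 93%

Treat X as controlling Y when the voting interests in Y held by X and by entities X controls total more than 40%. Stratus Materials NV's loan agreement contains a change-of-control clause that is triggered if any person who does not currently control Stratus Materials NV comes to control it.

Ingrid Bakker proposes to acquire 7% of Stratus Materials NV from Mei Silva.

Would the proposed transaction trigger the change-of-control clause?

The purchase adds only to Ingrid's holdings (Mei's stake shrinks), so Ingrid is the only person who could newly come to control Stratus.
Ingrid holds 78% of Ridgeback, so Ingrid controls Ridgeback.
Ridgeback holds 93% of Stratus, so Ingrid controls Stratus.
So Ingrid already controls Stratus before the transaction.
After the purchase, Ingrid holds 7% of Stratus directly, and Mei's stake falls to 0%.
Ingrid controlled Stratus already, so this is not a new person acquiring control; every other person's position is unchanged or reduced.
No new person acquires control, so the clause is not triggered.

No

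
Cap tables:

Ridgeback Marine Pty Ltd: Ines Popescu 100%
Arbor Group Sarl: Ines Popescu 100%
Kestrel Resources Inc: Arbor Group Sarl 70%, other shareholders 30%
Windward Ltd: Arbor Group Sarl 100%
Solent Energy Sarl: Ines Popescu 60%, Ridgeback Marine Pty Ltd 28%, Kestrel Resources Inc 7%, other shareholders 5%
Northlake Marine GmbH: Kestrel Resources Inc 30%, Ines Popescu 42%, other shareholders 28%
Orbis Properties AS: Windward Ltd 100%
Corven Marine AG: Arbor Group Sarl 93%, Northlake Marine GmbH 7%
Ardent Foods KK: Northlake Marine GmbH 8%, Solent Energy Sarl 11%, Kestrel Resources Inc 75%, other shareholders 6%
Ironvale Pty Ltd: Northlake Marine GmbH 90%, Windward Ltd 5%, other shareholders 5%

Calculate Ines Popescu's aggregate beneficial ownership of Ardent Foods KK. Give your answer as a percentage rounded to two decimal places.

Ines reaches Ardent along 6 paths.
Via Arbor → Kestrel → Northlake: 100% × 70% × 30% × 8% = 1.68%.
Via Northlake: 42% × 8% = 3.36%.
Via Solent: 60% × 11% = 6.6%.
Via Ridgeback → Solent: 100% × 28% × 11% = 3.08%.
Via Arbor → Kestrel → Solent: 100% × 70% × 7% × 11% = 0.539%.
Via Arbor → Kestrel: 100% × 70% × 75% = 52.5%.
Total: 1.68% + 3.36% + 6.6% + 3.08% + 0.539% + 52.5% = 67.759%.
Rounded: 67.76%.

67.76%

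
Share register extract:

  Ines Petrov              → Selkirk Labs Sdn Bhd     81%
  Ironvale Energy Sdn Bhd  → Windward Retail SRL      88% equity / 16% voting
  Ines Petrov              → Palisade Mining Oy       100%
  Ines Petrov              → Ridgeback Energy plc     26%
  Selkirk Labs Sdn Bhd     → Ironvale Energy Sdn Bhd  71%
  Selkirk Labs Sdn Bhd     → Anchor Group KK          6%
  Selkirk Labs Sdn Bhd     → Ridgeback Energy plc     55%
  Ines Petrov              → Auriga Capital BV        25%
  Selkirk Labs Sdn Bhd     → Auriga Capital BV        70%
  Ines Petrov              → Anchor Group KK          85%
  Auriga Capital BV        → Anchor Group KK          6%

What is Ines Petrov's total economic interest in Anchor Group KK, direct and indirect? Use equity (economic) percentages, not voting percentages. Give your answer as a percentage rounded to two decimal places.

94.76%

Ines reaches Anchor along 4 paths.
Via Selkirk → Auriga: 81% × 70% × 6% = 3.402%.
Via Auriga: 25% × 6% = 1.5%.
Via Selkirk: 81% × 6% = 4.86%.
Direct stake: 85% = 85%.
Total: 3.402% + 1.5% + 4.86% + 85% = 94.762%.
Rounded: 94.76%.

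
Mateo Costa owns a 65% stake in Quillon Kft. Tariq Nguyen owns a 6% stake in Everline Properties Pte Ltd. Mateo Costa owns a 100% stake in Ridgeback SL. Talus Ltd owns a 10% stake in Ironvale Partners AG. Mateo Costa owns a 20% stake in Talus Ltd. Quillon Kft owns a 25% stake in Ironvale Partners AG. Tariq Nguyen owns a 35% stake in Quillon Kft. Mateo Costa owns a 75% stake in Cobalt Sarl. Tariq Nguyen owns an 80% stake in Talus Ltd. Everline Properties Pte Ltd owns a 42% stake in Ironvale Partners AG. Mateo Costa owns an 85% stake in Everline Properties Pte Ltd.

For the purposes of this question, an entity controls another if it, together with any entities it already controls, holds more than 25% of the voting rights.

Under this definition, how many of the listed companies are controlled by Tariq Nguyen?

3

Tariq holds 35% of Quillon, so Tariq controls Quillon.
Tariq holds 80% of Talus, so Tariq controls Talus.
Talus and Quillon together hold 10% + 25% = 35% of Ironvale, so Tariq controls Ironvale.
No other company's threshold is met.
Tariq controls 3 companies.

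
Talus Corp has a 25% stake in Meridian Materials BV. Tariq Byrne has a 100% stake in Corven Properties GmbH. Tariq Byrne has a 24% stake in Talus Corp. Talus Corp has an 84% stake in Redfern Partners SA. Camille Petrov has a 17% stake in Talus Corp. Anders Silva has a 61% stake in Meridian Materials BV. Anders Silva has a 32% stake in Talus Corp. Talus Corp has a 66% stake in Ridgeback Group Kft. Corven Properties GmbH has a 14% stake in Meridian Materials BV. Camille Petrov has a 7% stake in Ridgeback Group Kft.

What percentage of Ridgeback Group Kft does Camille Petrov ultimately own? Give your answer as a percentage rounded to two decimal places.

18.22%

Camille reaches Ridgeback along 2 paths.
Via Talus: 17% × 66% = 11.22%.
Direct stake: 7% = 7%.
Total: 11.22% + 7% = 18.22%.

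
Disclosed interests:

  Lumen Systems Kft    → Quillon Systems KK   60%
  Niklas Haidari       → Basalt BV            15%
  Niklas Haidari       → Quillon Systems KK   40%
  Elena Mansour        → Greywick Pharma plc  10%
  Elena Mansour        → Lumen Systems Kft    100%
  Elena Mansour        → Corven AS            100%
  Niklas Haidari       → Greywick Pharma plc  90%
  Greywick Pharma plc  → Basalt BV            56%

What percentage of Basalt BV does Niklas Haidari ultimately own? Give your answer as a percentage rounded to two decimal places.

Niklas reaches Basalt along 2 paths.
Direct stake: 15% = 15%.
Via Greywick: 90% × 56% = 50.4%.
Total: 15% + 50.4% = 65.4%.
Rounded: 65.40%.

65.40%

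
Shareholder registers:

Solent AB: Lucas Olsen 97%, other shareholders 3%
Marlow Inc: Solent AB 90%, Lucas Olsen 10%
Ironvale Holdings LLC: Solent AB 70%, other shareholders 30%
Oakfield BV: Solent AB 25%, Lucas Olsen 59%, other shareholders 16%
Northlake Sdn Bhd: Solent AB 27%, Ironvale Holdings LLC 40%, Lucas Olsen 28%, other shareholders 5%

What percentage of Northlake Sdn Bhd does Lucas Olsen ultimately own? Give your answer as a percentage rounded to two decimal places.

81.35%

Lucas reaches Northlake along 3 paths.
Via Solent: 97% × 27% = 26.19%.
Via Solent → Ironvale: 97% × 70% × 40% = 27.16%.
Direct stake: 28% = 28%.
Total: 26.19% + 27.16% + 28% = 81.35%.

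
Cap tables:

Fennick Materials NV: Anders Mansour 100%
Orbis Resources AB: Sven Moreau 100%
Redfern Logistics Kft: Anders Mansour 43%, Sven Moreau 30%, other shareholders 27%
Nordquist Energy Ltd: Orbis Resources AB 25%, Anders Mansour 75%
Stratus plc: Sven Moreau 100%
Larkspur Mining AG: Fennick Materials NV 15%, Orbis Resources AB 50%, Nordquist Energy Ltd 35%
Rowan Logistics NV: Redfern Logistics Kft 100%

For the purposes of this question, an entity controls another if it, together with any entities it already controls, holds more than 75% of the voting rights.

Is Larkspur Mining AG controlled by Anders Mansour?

Anders holds 100% of Fennick, so Anders controls Fennick.
In Larkspur, Anders's side holds only 15%, not > 75%.
So Anders does not control Larkspur.

No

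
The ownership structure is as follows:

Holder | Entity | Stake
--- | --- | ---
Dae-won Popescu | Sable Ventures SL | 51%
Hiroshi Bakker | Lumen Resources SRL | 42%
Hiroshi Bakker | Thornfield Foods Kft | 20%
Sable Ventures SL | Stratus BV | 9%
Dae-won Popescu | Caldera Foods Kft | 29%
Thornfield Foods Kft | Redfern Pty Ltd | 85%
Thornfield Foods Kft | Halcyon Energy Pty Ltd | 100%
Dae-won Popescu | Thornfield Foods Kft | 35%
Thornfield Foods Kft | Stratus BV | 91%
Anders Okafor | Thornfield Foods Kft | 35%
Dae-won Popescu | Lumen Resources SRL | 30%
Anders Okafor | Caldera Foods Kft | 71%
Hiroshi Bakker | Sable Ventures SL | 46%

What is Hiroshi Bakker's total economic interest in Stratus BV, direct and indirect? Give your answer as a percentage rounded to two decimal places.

Hiroshi reaches Stratus along 2 paths.
Via Thornfield: 20% × 91% = 18.2%.
Via Sable: 46% × 9% = 4.14%.
Total: 18.2% + 4.14% = 22.34%.

22.34%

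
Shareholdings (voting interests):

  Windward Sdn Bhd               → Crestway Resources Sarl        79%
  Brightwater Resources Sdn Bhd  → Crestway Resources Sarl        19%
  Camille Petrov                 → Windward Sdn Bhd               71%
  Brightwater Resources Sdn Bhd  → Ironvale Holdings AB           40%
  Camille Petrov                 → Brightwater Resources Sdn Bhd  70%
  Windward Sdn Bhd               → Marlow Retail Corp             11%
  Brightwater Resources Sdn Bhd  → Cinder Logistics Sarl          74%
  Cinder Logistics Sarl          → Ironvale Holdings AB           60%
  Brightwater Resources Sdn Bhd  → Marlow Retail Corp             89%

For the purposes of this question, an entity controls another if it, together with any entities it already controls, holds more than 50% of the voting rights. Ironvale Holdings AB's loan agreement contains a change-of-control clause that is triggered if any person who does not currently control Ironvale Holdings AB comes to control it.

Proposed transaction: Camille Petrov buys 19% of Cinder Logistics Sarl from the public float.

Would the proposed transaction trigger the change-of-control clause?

No

The purchase changes only Camille's holdings, so Camille is the only person who could newly come to control Ironvale.
Camille holds 70% of Brightwater, so Camille controls Brightwater.
Brightwater holds 74% of Cinder, so Camille controls Cinder.
Brightwater and Cinder together hold 40% + 60% = 100% of Ironvale, so Camille controls Ironvale.
So Camille already controls Ironvale before the transaction.
After the purchase, Camille holds 19% of Cinder directly.
Camille controlled Ironvale already, so this is not a new person acquiring control; every other person's position is unchanged or reduced.
No new person acquires control, so the clause is not triggered.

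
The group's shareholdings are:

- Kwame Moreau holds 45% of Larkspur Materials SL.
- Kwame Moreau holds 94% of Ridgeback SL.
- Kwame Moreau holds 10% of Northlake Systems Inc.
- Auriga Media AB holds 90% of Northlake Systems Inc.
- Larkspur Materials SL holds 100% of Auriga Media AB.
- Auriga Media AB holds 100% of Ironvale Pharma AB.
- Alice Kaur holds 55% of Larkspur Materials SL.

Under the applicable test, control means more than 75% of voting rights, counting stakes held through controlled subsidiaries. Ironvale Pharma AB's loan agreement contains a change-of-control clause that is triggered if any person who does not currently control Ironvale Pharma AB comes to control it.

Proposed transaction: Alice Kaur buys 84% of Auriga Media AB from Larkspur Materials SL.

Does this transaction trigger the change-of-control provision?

The purchase adds only to Alice's holdings (Larkspur's stake shrinks), so Alice is the only person who could newly come to control Ironvale.
Alice's largest direct stake is 55% in Larkspur, which does not meet the threshold, so Alice controls no company.
Neither Alice nor any entity Alice controls holds any voting interest in Ironvale.
So before the transaction, Alice does not control Ironvale.
After the purchase, Alice holds 84% of Auriga directly, and Larkspur's stake falls to 16%.
Alice holds 84% of Auriga, so Alice controls Auriga.
Auriga holds 100% of Ironvale, so Alice controls Ironvale.
Alice did not control Ironvale before and does after, so the clause is triggered.

Yes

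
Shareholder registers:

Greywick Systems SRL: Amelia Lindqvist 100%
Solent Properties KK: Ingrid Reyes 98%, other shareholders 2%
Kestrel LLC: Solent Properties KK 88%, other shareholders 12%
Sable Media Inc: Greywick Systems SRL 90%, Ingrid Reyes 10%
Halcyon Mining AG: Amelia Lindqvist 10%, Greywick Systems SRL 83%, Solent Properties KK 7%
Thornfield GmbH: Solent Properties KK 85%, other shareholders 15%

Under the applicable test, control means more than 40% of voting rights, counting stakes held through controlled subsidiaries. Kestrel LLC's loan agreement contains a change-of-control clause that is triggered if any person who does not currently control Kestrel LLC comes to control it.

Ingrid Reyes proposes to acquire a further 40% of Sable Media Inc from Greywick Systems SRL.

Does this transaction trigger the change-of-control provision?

The purchase adds only to Ingrid's holdings (Greywick's stake shrinks), so Ingrid is the only person who could newly come to control Kestrel.
Ingrid holds 98% of Solent, so Ingrid controls Solent.
Solent holds 88% of Kestrel, so Ingrid controls Kestrel.
So Ingrid already controls Kestrel before the transaction.
After the purchase, Ingrid's direct stake in Sable rises to 10% + 40% = 50%, and Greywick's stake falls to 50%.
Ingrid controlled Kestrel already, so this is not a new person acquiring control; every other person's position is unchanged or reduced.
No new person acquires control, so the clause is not triggered.

No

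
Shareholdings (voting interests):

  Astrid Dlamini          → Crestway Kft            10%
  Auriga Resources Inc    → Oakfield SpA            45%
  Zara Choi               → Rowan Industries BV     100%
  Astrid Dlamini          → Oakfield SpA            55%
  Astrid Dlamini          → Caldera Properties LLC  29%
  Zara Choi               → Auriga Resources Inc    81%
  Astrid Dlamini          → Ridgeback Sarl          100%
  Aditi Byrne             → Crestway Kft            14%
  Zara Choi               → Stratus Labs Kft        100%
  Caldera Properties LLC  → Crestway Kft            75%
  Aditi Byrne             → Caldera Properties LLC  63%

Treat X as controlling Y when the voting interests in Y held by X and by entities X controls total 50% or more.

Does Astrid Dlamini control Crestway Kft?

Astrid holds 100% of Ridgeback, so Astrid controls Ridgeback.
Astrid holds 55% of Oakfield, so Astrid controls Oakfield.
In Crestway, Astrid's side holds only 10%, not ≥ 50%.
So Astrid does not control Crestway.

No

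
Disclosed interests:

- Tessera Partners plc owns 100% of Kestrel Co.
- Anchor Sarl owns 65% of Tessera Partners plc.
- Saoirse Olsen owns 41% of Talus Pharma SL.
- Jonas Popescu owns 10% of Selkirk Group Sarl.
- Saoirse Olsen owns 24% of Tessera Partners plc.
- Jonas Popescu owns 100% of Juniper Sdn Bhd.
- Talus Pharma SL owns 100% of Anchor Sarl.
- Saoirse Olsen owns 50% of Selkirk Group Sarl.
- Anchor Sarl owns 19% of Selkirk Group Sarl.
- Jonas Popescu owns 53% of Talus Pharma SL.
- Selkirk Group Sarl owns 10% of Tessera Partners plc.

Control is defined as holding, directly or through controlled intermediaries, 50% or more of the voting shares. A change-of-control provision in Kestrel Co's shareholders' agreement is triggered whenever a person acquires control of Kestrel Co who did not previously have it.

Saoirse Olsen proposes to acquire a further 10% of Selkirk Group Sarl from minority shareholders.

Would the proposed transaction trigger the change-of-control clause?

No

The purchase changes only Saoirse's holdings, so Saoirse is the only person who could newly come to control Kestrel.
Saoirse holds 50% of Selkirk, so Saoirse controls Selkirk.
Neither Saoirse nor any entity Saoirse controls holds any voting interest in Kestrel.
So before the transaction, Saoirse does not control Kestrel.
After the purchase, Saoirse's direct stake in Selkirk rises to 50% + 10% = 60%.
Saoirse holds 60% of Selkirk, so Saoirse controls Selkirk.
After the transaction, neither Saoirse nor any entity Saoirse controls holds a voting interest in Kestrel, so Saoirse still does not control it.
No new person acquires control, so the clause is not triggered.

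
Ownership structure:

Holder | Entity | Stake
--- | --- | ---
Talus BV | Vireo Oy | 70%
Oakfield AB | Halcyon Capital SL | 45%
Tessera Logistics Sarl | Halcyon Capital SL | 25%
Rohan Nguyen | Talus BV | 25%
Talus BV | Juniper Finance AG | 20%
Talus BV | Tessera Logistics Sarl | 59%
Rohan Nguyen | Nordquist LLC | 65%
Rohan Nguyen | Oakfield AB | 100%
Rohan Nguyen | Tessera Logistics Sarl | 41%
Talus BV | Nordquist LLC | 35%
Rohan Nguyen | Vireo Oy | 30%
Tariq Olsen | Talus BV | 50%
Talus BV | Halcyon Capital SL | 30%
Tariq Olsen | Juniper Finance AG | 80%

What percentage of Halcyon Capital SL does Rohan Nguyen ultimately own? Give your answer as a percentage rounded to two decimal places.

Rohan reaches Halcyon along 4 paths.
Via Talus: 25% × 30% = 7.5%.
Via Oakfield: 100% × 45% = 45%.
Via Talus → Tessera: 25% × 59% × 25% = 3.6875%.
Via Tessera: 41% × 25% = 10.25%.
Total: 7.5% + 45% + 3.6875% + 10.25% = 66.4375%.
Rounded: 66.44%.

66.44%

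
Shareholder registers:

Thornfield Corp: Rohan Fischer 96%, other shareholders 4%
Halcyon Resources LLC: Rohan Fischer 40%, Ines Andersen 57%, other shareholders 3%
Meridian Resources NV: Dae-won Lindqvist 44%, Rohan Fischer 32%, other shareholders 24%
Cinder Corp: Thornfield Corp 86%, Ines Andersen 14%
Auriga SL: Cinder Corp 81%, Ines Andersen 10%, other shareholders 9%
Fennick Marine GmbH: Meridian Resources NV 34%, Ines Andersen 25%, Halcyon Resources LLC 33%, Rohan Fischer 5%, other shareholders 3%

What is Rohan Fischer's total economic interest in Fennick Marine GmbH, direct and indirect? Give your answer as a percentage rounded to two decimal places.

29.08%

Rohan reaches Fennick along 3 paths.
Via Meridian: 32% × 34% = 10.88%.
Via Halcyon: 40% × 33% = 13.2%.
Direct stake: 5% = 5%.
Total: 10.88% + 13.2% + 5% = 29.08%.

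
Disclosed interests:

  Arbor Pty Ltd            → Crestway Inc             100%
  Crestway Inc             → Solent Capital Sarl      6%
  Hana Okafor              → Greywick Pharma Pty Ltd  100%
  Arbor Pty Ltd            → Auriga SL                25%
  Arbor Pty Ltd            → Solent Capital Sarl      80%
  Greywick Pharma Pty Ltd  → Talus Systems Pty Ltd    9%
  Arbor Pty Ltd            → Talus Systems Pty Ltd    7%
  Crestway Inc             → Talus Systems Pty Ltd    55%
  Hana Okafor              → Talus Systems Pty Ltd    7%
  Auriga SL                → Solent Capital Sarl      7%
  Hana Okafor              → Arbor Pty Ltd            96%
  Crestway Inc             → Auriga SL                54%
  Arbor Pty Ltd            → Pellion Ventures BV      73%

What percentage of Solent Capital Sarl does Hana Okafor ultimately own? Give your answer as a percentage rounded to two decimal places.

87.87%

Hana reaches Solent along 4 paths.
Via Arbor: 96% × 80% = 76.8%.
Via Arbor → Crestway: 96% × 100% × 6% = 5.76%.
Via Arbor → Crestway → Auriga: 96% × 100% × 54% × 7% = 3.6288%.
Via Arbor → Auriga: 96% × 25% × 7% = 1.68%.
Total: 76.8% + 5.76% + 3.6288% + 1.68% = 87.8688%.
Rounded: 87.87%.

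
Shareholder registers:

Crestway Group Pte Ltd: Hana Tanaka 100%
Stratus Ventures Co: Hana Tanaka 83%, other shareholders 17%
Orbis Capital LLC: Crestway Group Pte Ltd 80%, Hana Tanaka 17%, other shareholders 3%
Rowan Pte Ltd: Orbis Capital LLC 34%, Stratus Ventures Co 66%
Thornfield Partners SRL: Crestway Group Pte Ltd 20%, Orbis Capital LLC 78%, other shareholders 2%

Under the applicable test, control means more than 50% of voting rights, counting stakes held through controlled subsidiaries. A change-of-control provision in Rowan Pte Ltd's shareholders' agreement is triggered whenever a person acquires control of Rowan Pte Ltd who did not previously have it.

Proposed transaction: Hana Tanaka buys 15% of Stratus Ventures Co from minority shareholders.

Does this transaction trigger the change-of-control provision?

The purchase changes only Hana's holdings, so Hana is the only person who could newly come to control Rowan.
Hana holds 100% of Crestway, so Hana controls Crestway.
Crestway and Hana together hold 80% + 17% = 97% of Orbis, so Hana controls Orbis.
Hana holds 83% of Stratus, so Hana controls Stratus.
Orbis and Stratus together hold 34% + 66% = 100% of Rowan, so Hana controls Rowan.
So Hana already controls Rowan before the transaction.
After the purchase, Hana's direct stake in Stratus rises to 83% + 15% = 98%.
Hana controlled Rowan already, so this is not a new person acquiring control; every other person's position is unchanged or reduced.
No new person acquires control, so the clause is not triggered.

No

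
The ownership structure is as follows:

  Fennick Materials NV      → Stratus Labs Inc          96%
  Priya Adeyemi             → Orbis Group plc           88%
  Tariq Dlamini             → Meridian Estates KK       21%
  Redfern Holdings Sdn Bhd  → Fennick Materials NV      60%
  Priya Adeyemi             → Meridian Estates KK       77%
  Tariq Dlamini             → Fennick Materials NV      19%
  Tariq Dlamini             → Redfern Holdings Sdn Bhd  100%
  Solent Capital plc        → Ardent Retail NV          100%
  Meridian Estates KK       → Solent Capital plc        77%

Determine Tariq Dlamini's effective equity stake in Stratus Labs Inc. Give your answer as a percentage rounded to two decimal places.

75.84%

Tariq reaches Stratus along 2 paths.
Via Redfern → Fennick: 100% × 60% × 96% = 57.6%.
Via Fennick: 19% × 96% = 18.24%.
Total: 57.6% + 18.24% = 75.84%.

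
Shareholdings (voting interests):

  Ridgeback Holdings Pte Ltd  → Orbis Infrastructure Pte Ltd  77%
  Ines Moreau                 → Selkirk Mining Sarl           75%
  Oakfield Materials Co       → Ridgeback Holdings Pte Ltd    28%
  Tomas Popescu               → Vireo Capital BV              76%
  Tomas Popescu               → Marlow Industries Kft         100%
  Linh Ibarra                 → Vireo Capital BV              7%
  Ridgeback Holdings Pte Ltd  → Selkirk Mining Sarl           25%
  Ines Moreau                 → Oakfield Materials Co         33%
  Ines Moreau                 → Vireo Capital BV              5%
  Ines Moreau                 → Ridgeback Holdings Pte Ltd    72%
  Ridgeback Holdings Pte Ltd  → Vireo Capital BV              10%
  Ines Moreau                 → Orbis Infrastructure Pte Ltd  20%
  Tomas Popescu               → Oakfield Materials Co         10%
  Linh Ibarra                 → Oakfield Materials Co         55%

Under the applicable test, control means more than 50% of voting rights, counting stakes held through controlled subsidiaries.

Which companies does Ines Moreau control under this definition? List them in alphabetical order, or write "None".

Ines holds 72% of Ridgeback, so Ines controls Ridgeback.
Ines and Ridgeback together hold 75% + 25% = 100% of Selkirk, so Ines controls Selkirk.
Ines and Ridgeback together hold 20% + 77% = 97% of Orbis, so Ines controls Orbis.
No other company's threshold is met.

Orbis Infrastructure Pte Ltd, Ridgeback Holdings Pte Ltd, Selkirk Mining Sarl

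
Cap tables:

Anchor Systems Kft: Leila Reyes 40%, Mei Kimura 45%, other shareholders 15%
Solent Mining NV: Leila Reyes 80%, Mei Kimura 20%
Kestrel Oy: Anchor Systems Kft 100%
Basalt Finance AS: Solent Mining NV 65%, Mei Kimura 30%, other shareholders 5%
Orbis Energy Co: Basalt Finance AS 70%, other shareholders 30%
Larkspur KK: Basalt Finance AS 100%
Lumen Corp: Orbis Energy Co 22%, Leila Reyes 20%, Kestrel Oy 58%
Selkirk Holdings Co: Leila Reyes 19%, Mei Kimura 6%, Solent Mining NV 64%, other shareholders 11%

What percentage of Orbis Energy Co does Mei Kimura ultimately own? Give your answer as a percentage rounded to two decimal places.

Mei reaches Orbis along 2 paths.
Via Solent → Basalt: 20% × 65% × 70% = 9.1%.
Via Basalt: 30% × 70% = 21%.
Total: 9.1% + 21% = 30.1%.
Rounded: 30.10%.

30.10%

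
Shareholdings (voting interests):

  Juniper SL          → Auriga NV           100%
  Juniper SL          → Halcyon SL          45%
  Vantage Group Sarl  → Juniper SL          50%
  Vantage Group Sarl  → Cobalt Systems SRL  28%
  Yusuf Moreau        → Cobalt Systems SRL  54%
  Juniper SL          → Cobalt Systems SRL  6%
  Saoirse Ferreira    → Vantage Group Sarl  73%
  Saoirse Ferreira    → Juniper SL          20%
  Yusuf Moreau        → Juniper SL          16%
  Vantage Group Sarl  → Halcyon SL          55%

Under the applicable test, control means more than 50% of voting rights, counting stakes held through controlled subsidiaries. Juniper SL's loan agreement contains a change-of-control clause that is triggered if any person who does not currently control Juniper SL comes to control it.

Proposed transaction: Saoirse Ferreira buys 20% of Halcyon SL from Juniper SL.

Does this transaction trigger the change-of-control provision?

No

The purchase adds only to Saoirse's holdings (Juniper's stake shrinks), so Saoirse is the only person who could newly come to control Juniper.
Saoirse holds 73% of Vantage, so Saoirse controls Vantage.
Vantage and Saoirse together hold 50% + 20% = 70% of Juniper, so Saoirse controls Juniper.
So Saoirse already controls Juniper before the transaction.
After the purchase, Saoirse holds 20% of Halcyon directly, and Juniper's stake falls to 25%.
Saoirse controlled Juniper already, so this is not a new person acquiring control; every other person's position is unchanged or reduced.
No new person acquires control, so the clause is not triggered.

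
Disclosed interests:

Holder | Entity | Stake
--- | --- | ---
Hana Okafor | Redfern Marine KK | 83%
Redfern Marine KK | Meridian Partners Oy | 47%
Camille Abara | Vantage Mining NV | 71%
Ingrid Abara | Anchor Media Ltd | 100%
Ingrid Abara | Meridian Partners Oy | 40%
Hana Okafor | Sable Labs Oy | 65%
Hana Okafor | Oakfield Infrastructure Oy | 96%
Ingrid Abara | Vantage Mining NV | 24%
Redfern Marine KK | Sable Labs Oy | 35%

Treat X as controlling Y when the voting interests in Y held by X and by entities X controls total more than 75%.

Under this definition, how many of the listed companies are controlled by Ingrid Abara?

Ingrid holds 100% of Anchor, so Ingrid controls Anchor.
No other company's threshold is met.
Ingrid controls 1 company.

1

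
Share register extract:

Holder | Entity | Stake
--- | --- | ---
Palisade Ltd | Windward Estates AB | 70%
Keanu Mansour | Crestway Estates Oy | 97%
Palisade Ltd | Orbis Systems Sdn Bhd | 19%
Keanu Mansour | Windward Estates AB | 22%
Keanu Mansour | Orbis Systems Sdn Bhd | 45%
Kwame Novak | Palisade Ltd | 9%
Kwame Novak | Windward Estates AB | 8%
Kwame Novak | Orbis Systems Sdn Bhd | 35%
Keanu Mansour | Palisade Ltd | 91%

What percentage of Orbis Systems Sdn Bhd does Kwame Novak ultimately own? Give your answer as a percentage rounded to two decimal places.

Kwame reaches Orbis along 2 paths.
Direct stake: 35% = 35%.
Via Palisade: 9% × 19% = 1.71%.
Total: 35% + 1.71% = 36.71%.

36.71%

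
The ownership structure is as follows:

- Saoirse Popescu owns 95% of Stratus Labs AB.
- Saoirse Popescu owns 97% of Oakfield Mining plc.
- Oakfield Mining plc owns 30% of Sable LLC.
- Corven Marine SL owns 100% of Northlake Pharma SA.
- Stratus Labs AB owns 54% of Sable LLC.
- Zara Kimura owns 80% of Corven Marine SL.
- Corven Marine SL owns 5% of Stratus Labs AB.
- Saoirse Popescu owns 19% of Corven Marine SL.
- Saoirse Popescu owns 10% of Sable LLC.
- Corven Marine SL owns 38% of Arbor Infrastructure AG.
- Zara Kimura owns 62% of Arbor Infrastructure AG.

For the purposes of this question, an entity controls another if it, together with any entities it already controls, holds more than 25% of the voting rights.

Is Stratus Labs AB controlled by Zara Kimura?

Zara holds 80% of Corven, so Zara controls Corven.
Zara and Corven together hold 62% + 38% = 100% of Arbor, so Zara controls Arbor.
Corven holds 100% of Northlake, so Zara controls Northlake.
In Stratus, Zara's side holds only 5%, not > 25%.
So Zara does not control Stratus.

No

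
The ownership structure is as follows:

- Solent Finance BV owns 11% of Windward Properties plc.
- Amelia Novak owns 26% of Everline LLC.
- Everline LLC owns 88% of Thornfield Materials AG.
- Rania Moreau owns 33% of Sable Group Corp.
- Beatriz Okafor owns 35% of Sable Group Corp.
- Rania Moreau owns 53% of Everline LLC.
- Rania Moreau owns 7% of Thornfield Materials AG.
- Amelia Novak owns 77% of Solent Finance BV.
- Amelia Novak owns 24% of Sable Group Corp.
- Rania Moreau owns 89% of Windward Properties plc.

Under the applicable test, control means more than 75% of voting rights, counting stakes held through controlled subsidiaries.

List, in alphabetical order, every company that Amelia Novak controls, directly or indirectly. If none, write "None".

Amelia holds 77% of Solent, so Amelia controls Solent.
No other company's threshold is met.

Solent Finance BV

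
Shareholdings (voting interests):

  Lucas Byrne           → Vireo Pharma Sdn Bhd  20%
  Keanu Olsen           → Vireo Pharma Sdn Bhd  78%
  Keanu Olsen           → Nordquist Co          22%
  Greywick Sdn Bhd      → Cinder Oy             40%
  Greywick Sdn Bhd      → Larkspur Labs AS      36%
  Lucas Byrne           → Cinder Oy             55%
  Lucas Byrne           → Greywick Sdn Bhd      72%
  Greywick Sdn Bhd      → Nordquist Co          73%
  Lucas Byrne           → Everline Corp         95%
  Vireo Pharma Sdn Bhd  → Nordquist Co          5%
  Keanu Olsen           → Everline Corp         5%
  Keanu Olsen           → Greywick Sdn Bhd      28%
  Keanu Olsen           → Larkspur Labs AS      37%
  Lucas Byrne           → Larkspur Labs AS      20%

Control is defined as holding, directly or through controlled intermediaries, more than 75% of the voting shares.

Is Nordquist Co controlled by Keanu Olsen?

Keanu holds 78% of Vireo, so Keanu controls Vireo.
In Nordquist, Keanu's side holds only 22% + 5% = 27%, not > 75%.
So Keanu does not control Nordquist.

No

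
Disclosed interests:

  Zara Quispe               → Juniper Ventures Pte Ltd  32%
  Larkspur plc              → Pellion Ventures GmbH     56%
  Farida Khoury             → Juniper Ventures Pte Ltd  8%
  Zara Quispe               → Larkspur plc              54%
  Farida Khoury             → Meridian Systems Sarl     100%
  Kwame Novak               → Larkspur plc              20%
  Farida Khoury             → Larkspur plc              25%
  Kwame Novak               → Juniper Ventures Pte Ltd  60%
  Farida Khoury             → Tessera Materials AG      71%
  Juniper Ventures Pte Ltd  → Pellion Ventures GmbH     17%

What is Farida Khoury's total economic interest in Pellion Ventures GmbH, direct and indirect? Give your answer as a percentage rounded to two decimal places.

15.36%

Farida reaches Pellion along 2 paths.
Via Juniper: 8% × 17% = 1.36%.
Via Larkspur: 25% × 56% = 14%.
Total: 1.36% + 14% = 15.36%.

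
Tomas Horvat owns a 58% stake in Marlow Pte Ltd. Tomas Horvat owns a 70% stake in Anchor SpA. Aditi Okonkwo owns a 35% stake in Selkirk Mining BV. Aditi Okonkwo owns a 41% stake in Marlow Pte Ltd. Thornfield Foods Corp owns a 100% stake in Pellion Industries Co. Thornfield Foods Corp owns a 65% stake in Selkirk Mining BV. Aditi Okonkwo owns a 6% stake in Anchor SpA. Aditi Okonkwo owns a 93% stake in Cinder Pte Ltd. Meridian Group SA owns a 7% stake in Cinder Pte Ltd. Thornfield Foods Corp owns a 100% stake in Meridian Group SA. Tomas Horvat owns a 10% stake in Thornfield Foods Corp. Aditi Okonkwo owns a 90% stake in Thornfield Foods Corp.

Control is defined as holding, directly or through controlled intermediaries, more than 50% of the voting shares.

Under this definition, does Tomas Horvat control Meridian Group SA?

Tomas holds 58% of Marlow, so Tomas controls Marlow.
Tomas holds 70% of Anchor, so Tomas controls Anchor.
Neither Tomas nor any entity Tomas controls holds any voting interest in Meridian.
So Tomas does not control Meridian.

No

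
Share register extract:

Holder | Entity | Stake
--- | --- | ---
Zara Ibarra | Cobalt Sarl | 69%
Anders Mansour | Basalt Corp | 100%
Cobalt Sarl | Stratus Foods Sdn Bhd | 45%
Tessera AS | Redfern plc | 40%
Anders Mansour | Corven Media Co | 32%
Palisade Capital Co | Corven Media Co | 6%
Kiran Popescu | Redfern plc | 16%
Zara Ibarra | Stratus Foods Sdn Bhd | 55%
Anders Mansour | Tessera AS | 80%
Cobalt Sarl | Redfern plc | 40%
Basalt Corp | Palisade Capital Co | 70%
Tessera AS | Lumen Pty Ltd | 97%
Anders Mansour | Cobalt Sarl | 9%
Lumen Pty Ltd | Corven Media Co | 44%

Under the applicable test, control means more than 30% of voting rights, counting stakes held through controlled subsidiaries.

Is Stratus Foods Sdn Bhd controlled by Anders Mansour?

No

Anders holds 100% of Basalt, so Anders controls Basalt.
Anders holds 80% of Tessera, so Anders controls Tessera.
Basalt holds 70% of Palisade, so Anders controls Palisade.
Tessera holds 97% of Lumen, so Anders controls Lumen.
Tessera holds 40% of Redfern, so Anders controls Redfern.
Anders and Lumen and Palisade together hold 32% + 44% + 6% = 82% of Corven, so Anders controls Corven.
Neither Anders nor any entity Anders controls holds any voting interest in Stratus.
So Anders does not control Stratus.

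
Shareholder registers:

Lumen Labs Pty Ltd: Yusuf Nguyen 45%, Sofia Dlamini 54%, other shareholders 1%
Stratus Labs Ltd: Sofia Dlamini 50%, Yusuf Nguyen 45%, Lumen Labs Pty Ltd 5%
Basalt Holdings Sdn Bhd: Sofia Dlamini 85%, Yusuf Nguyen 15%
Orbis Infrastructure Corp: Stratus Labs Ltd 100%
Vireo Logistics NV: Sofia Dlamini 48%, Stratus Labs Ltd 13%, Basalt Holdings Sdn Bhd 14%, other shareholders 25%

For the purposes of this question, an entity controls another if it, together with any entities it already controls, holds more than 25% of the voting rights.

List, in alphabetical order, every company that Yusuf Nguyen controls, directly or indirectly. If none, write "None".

Yusuf holds 45% of Lumen, so Yusuf controls Lumen.
Yusuf and Lumen together hold 45% + 5% = 50% of Stratus, so Yusuf controls Stratus.
Stratus holds 100% of Orbis, so Yusuf controls Orbis.
No other company's threshold is met.

Lumen Labs Pty Ltd, Orbis Infrastructure Corp, Stratus Labs Ltd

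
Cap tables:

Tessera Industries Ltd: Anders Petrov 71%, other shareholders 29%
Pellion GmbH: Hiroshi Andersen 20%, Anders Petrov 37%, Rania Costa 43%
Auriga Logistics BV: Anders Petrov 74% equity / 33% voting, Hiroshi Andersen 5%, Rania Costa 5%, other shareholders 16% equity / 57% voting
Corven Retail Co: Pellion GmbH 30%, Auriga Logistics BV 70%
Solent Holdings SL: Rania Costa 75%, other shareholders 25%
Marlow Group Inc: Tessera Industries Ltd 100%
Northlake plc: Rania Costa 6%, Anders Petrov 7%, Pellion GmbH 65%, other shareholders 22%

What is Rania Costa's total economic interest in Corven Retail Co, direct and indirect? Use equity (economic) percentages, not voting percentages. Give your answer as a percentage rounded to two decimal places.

16.40%

Rania reaches Corven along 2 paths.
Via Pellion: 43% × 30% = 12.9%.
Via Auriga: 5% × 70% = 3.5%.
Total: 12.9% + 3.5% = 16.4%.
Rounded: 16.40%.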